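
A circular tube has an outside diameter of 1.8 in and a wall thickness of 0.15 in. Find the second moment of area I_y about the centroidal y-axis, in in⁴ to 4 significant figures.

Split into non-overlapping primitives; take the origin at the lower-left of the bounding box.
Outer circle: ⌀1.8, A = 2.54469 in², x = 0.9 in, Ī = 0.5153 in⁴.
Bore (subtracted): ⌀1.5, A = 1.76715 in², x = 0.9 in, Ī = 0.248505 in⁴.
By symmetry the centroid is at mid-width, x̄ = 0.9 in.
All pieces are centred on the centroidal y-axis, so I = ΣĪ (holes subtracted) = 0.266795 in⁴.

I_y ≈ 0.2668 in⁴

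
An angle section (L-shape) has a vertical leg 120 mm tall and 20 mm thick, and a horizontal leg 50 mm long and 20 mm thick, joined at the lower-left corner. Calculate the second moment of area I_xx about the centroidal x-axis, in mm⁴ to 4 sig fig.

I_xx ≈ 4.100 × 10⁶ mm⁴

Split into non-overlapping primitives; take the origin at the lower-left of the bounding box.
Vertical leg: 20 × 120, A = 2 400 mm², y = 60 mm, Ī = 2 880 000 mm⁴.
Horizontal leg (remainder): 30 × 20, A = 600 mm², y = 10 mm, Ī = 20 000 mm⁴.
Centroid: ȳ = ΣA·y / ΣA = 50 mm.
Transfer each piece to the centroidal x-axis using Ī + A·d² with d = y − 50:
  vertical leg: d = 10 mm → contributes +3 120 000 mm⁴
  horizontal leg (remainder): d = -40 mm → contributes +980 000 mm⁴
Total I = 4 100 000 mm⁴.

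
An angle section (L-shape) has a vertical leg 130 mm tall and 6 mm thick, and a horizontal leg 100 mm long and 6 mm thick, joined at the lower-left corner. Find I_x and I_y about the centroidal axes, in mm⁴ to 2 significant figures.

Treat the section as a set of non-overlapping primitives; coordinates are from the bounding-box lower-left.
Vertical leg: 6 × 130, A = 780 mm², y = 65 mm, Ī = 1 098 500 mm⁴.
Horizontal leg (remainder): 94 × 6, A = 564 mm², y = 3 mm, Ī = 1 692 mm⁴.
Centroid: ȳ = ΣA·y / ΣA = 38.98 mm.
Transfer each piece to the centroidal x-axis using Ī + A·d² with d = y − 38.98:
  vertical leg: d = 26.02 mm → contributes +1 626 505 mm⁴
  horizontal leg (remainder): d = -35.98 mm → contributes +731 911 mm⁴
Total I = 2 358 416 mm⁴.
For the y-axis: x̄ = 23.98 mm.
Repeating about the centroidal y-axis gives I_y = 1 235 936 mm⁴.

I_x ≈ 2.4 × 10⁶ mm⁴, I_y ≈ 1.2 × 10⁶ mm⁴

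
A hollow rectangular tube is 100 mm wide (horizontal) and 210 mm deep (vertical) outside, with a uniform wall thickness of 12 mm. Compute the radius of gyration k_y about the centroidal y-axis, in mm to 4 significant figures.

k_y ≈ 39.47 mm

Split into non-overlapping primitives; take the origin at the lower-left of the bounding box.
Outer rectangle: 100 × 210, A = 21 000 mm², x = 50 mm, Ī = 17 500 000 mm⁴.
Inner void (subtracted): 76 × 186, A = 14 136 mm², x = 50 mm, Ī = 6 804 128 mm⁴.
By symmetry the centroid is at mid-width, x̄ = 50 mm.
All pieces are centred on the centroidal y-axis, so I = ΣĪ (holes subtracted) = 10 695 872 mm⁴.
Radius of gyration: k = √(I/A) = √(10 695 872 / 6 864) = 39.4748 mm.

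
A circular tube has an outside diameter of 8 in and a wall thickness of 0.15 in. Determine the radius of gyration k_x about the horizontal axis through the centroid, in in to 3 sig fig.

Split into non-overlapping primitives; take the origin at the lower-left of the bounding box.
Outer circle: ⌀8, A = 50.265 in², y = 4 in, Ī = 201.06 in⁴.
Bore (subtracted): ⌀7.7, A = 46.566 in², y = 4 in, Ī = 172.56 in⁴.
By symmetry the centroid is at mid-height, ȳ = 4 in.
All pieces are centred on the horizontal axis through the centroid, so I = ΣĪ (holes subtracted) = 28.505 in⁴.
Radius of gyration: k = √(I/A) = √(28.505 / 3.6992) = 2.7759 in.

k_x ≈ 2.78 in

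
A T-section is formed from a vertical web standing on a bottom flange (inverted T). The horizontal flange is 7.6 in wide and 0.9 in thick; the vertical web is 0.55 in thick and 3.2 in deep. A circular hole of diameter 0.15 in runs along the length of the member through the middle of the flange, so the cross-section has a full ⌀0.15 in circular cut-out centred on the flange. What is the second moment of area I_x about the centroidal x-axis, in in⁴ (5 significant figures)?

Decompose the section into non-overlapping parts with the origin at the bottom-left of its bounding rectangle.
Flange: 7.6 × 0.9, A = 6.84 in², y = 0.45 in, Ī = 0.4617 in⁴.
Web: 0.55 × 3.2, A = 1.76 in², y = 2.5 in, Ī = 1.501867 in⁴.
Hole (subtracted): ⌀0.15, A = 0.01767146 in², y = 0.45 in, Ī = 0.00002485049 in⁴.
Centroid: ȳ = ΣA·y / ΣA = 0.8703987 in.
Transfer each piece to the centroidal x-axis using Ī + A·d² with d = y − 0.8703987:
  flange: d = -0.4203987 in → contributes +1.670568 in⁴
  web: d = 1.629601 in → contributes +6.175723 in⁴
  hole: d = -0.4203987 in → contributes −0.003148017 in⁴
Total I = 7.843143 in⁴.

I_x ≈ 7.8431 in⁴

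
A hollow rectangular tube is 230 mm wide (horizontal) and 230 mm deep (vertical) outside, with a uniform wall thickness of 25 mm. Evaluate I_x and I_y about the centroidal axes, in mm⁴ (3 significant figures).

I_x ≈ 1.46 × 10⁸ mm⁴, I_y ≈ 1.46 × 10⁸ mm⁴

Treat the section as a set of non-overlapping primitives; coordinates are from the bounding-box lower-left.
Outer rectangle: 230 × 230, A = 52 900 mm², y = 115 mm, Ī = 233 200 833 mm⁴.
Inner void (subtracted): 180 × 180, A = 32 400 mm², y = 115 mm, Ī = 87 480 000 mm⁴.
By symmetry the centroid is at mid-height, ȳ = 115 mm.
All pieces are centred on the centroidal x-axis, so I = ΣĪ (holes subtracted) = 145 720 833 mm⁴.
Repeating about the centroidal y-axis gives I_y = 145 720 833 mm⁴.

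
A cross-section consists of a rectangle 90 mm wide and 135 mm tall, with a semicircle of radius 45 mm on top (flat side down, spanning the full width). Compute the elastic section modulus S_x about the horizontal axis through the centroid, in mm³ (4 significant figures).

S_x ≈ 3.999 × 10⁵ mm³

Split into non-overlapping primitives; take the origin at the lower-left of the bounding box.
Rectangular body: 90 × 135, A = 12 150 mm², y = 67.5 mm, Ī = 18 452 813 mm⁴.
Semicircular cap: semicircle r = 45, A = 3180.86 mm², y = 154.099 mm, Ī = 450 072 mm⁴.
Centroid: ȳ = ΣA·y / ΣA = 85.4676 mm.
Transfer each piece to the horizontal axis through the centroid using Ī + A·d² with d = y − 85.4676:
  rectangular body: d = -17.9676 mm → contributes +22 375 237 mm⁴
  semicircular cap: d = 68.631 mm → contributes +15 432 630 mm⁴
Total I = 37 807 867 mm⁴.
Extreme fibre distance c = 94.5324 mm; S = I/c = 399 946 mm³.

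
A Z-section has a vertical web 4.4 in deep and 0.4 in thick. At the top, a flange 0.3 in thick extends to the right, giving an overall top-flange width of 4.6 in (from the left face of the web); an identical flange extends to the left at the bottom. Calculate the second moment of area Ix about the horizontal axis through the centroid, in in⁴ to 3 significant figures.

Ix ≈ 13.4 in⁴

Decompose the section into non-overlapping parts with the origin at the bottom-left of its bounding rectangle.
Web: 0.4 × 4.4, A = 1.76 in², y = 2.2 in, Ī = 2.8395 in⁴.
Top flange (beyond web): 4.2 × 0.3, A = 1.26 in², y = 4.25 in, Ī = 0.00945 in⁴.
Bottom flange (beyond web): 4.2 × 0.3, A = 1.26 in², y = 0.15 in, Ī = 0.00945 in⁴.
Centroid: ȳ = ΣA·y / ΣA = 2.2 in.
Transfer each piece to the horizontal axis through the centroid using Ī + A·d² with d = y − 2.2:
  web: d = 0 in → contributes +2.8395 in⁴
  top flange (beyond web): d = 2.05 in → contributes +5.3046 in⁴
  bottom flange (beyond web): d = -2.05 in → contributes +5.3046 in⁴
Total I = 13.449 in⁴.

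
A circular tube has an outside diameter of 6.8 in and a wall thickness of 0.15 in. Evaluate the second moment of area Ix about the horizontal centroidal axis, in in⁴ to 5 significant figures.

Ix ≈ 17.332 in⁴

Treat the section as a set of non-overlapping primitives; coordinates are from the bounding-box lower-left.
Outer circle: ⌀6.8, A = 36.31681 in², y = 3.4 in, Ī = 104.9556 in⁴.
Bore (subtracted): ⌀6.5, A = 33.18307 in², y = 3.4 in, Ī = 87.62405 in⁴.
By symmetry the centroid is at mid-height, ȳ = 3.4 in.
All pieces are centred on the horizontal centroidal axis, so I = ΣĪ (holes subtracted) = 17.33153 in⁴.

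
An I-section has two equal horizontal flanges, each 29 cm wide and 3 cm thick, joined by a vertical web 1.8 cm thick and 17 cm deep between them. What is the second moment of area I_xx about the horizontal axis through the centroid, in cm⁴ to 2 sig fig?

Break the section into simple shapes (no overlaps), measuring from the bottom-left corner of the bounding box.
Bottom flange: 29 × 3, A = 87 cm², y = 1.5 cm, Ī = 65.25 cm⁴.
Web: 1.8 × 17, A = 30.6 cm², y = 11.5 cm, Ī = 737 cm⁴.
Top flange: 29 × 3, A = 87 cm², y = 21.5 cm, Ī = 65.25 cm⁴.
By symmetry the centroid is at mid-height, ȳ = 11.5 cm.
Transfer each piece to the horizontal axis through the centroid using Ī + A·d² with d = y − 11.5:
  bottom flange: d = -10 cm → contributes +8 765 cm⁴
  web: d = 0 cm → contributes +737 cm⁴
  top flange: d = 10 cm → contributes +8 765 cm⁴
Total I = 18 267 cm⁴.

I_xx ≈ 1.8 × 10⁴ cm⁴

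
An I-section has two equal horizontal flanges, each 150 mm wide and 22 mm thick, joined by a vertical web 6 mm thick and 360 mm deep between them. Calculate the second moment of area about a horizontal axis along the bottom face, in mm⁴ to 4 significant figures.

Decompose the section into non-overlapping parts with the origin at the bottom-left of its bounding rectangle.
Bottom flange: 150 × 22, A = 3 300 mm², y = 11 mm, Ī = 133 100 mm⁴.
Web: 6 × 360, A = 2 160 mm², y = 202 mm, Ī = 23 328 000 mm⁴.
Top flange: 150 × 22, A = 3 300 mm², y = 393 mm, Ī = 133 100 mm⁴.
Transfer each piece to the bottom edge using Ī + A·d² with d = y − 0:
  bottom flange: d = 11 mm → contributes +532 400 mm⁴
  web: d = 202 mm → contributes +111 464 640 mm⁴
  top flange: d = 393 mm → contributes +509 814 800 mm⁴
Total I = 621 811 840 mm⁴.

I_base ≈ 6.218 × 10⁸ mm⁴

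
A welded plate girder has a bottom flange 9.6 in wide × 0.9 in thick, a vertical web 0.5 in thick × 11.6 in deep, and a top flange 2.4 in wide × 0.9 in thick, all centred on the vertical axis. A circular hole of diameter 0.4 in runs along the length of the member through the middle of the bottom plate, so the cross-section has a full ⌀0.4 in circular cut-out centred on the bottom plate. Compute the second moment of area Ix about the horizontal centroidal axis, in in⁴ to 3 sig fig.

Break the section into simple shapes (no overlaps), measuring from the bottom-left corner of the bounding box.
Bottom plate: 9.6 × 0.9, A = 8.64 in², y = 0.45 in, Ī = 0.5832 in⁴.
Web plate: 0.5 × 11.6, A = 5.8 in², y = 6.7 in, Ī = 65.037 in⁴.
Top plate: 2.4 × 0.9, A = 2.16 in², y = 12.95 in, Ī = 0.1458 in⁴.
Hole (subtracted): ⌀0.4, A = 0.12566 in², y = 0.45 in, Ī = 0.0012566 in⁴.
Centroid: ȳ = ΣA·y / ΣA = 4.2893 in.
Transfer each piece to the horizontal centroidal axis using Ī + A·d² with d = y − 4.2893:
  bottom plate: d = -3.8393 in → contributes +127.94 in⁴
  web plate: d = 2.4107 in → contributes +98.744 in⁴
  top plate: d = 8.6607 in → contributes +162.16 in⁴
  hole: d = -3.8393 in → contributes −1.8536 in⁴
Total I = 386.99 in⁴.

Ix ≈ 387 in⁴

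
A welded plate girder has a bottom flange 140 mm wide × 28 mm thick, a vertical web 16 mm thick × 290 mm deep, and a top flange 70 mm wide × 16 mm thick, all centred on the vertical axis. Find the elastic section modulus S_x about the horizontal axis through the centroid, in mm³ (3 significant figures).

Split into non-overlapping primitives; take the origin at the lower-left of the bounding box.
Bottom plate: 140 × 28, A = 3 920 mm², y = 14 mm, Ī = 256 107 mm⁴.
Web plate: 16 × 290, A = 4 640 mm², y = 173 mm, Ī = 32 518 667 mm⁴.
Top plate: 70 × 16, A = 1 120 mm², y = 326 mm, Ī = 23 893 mm⁴.
Centroid: ȳ = ΣA·y / ΣA = 126.31 mm.
Transfer each piece to the horizontal axis through the centroid using Ī + A·d² with d = y − 126.31:
  bottom plate: d = -112.31 mm → contributes +49 704 734 mm⁴
  web plate: d = 46.686 mm → contributes +42 631 908 mm⁴
  top plate: d = 199.69 mm → contributes +44 683 310 mm⁴
Total I = 137 019 952 mm⁴.
Extreme fibre distance c = 207.69 mm; S = I/c = 659 746 mm³.

S_x ≈ 6.60 × 10⁵ mm³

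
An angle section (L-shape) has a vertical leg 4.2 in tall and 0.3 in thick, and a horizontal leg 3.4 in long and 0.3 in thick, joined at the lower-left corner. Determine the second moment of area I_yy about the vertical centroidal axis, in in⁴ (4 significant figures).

Break the section into simple shapes (no overlaps), measuring from the bottom-left corner of the bounding box.
Vertical leg: 0.3 × 4.2, A = 1.26 in², x = 0.15 in, Ī = 0.00945 in⁴.
Horizontal leg (remainder): 3.1 × 0.3, A = 0.93 in², x = 1.85 in, Ī = 0.744775 in⁴.
Centroid: x̄ = ΣA·x / ΣA = 0.871918 in.
Transfer each piece to the vertical centroidal axis using Ī + A·d² with d = x − 0.871918:
  vertical leg: d = -0.721918 in → contributes +0.666118 in⁴
  horizontal leg (remainder): d = 0.978082 in → contributes +1.63445 in⁴
Total I = 2.30057 in⁴.

I_yy ≈ 2.301 in⁴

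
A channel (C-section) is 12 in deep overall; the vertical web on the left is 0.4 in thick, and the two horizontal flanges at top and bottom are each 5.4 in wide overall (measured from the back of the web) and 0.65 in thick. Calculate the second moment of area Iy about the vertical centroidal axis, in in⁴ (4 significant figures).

Iy ≈ 33.73 in⁴

Treat the section as a set of non-overlapping primitives; coordinates are from the bounding-box lower-left.
Web: 0.4 × 12, A = 4.8 in², x = 0.2 in, Ī = 0.064 in⁴.
Top flange (beyond web): 5 × 0.65, A = 3.25 in², x = 2.9 in, Ī = 6.77083 in⁴.
Bottom flange (beyond web): 5 × 0.65, A = 3.25 in², x = 2.9 in, Ī = 6.77083 in⁴.
Centroid: x̄ = ΣA·x / ΣA = 1.7531 in.
Transfer each piece to the vertical centroidal axis using Ī + A·d² with d = x − 1.7531:
  web: d = -1.5531 in → contributes +11.6421 in⁴
  top flange (beyond web): d = 1.1469 in → contributes +11.0458 in⁴
  bottom flange (beyond web): d = 1.1469 in → contributes +11.0458 in⁴
Total I = 33.7338 in⁴.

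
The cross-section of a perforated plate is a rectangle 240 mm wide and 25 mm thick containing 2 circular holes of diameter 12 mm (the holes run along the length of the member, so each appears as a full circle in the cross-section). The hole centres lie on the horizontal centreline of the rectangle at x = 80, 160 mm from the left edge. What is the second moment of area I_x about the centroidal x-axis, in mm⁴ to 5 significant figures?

Treat the section as a set of non-overlapping primitives; coordinates are from the bounding-box lower-left.
Plate: 240 × 25, A = 6 000 mm², y = 12.5 mm, Ī = 312 500 mm⁴.
Hole 1 (subtracted): ⌀12, A = 113.0973 mm², y = 12.5 mm, Ī = 1017.876 mm⁴.
Hole 2 (subtracted): ⌀12, A = 113.0973 mm², y = 12.5 mm, Ī = 1017.876 mm⁴.
By symmetry the centroid is at mid-height, ȳ = 12.5 mm.
All pieces are centred on the centroidal x-axis, so I = ΣĪ (holes subtracted) = 310464.2 mm⁴.

I_x ≈ 3.1046 × 10⁵ mm⁴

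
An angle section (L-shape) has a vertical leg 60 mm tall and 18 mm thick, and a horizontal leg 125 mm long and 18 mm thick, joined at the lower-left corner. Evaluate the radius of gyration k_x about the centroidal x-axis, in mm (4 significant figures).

Decompose the section into non-overlapping parts with the origin at the bottom-left of its bounding rectangle.
Vertical leg: 18 × 60, A = 1 080 mm², y = 30 mm, Ī = 324 000 mm⁴.
Horizontal leg (remainder): 107 × 18, A = 1 926 mm², y = 9 mm, Ī = 52 002 mm⁴.
Centroid: ȳ = ΣA·y / ΣA = 16.5449 mm.
Transfer each piece to the centroidal x-axis using Ī + A·d² with d = y − 16.5449:
  vertical leg: d = 13.4551 mm → contributes +519 523 mm⁴
  horizontal leg (remainder): d = -7.54491 mm → contributes +161 641 mm⁴
Total I = 681 163 mm⁴.
Radius of gyration: k = √(I/A) = √(681 163 / 3 006) = 15.0533 mm.

k_x ≈ 15.05 mm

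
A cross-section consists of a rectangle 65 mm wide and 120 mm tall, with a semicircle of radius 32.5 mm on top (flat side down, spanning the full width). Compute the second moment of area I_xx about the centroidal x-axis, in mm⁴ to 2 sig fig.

Decompose the section into non-overlapping parts with the origin at the bottom-left of its bounding rectangle.
Rectangular body: 65 × 120, A = 7 800 mm², y = 60 mm, Ī = 9 360 000 mm⁴.
Semicircular cap: semicircle r = 32.5, A = 1 659 mm², y = 133.8 mm, Ī = 122 452 mm⁴.
Centroid: ȳ = ΣA·y / ΣA = 72.94 mm.
Transfer each piece to the centroidal x-axis using Ī + A·d² with d = y − 72.94:
  rectangular body: d = -12.94 mm → contributes +10 666 768 mm⁴
  semicircular cap: d = 60.85 mm → contributes +6 265 821 mm⁴
Total I = 16 932 590 mm⁴.

I_xx ≈ 1.7 × 10⁷ mm⁴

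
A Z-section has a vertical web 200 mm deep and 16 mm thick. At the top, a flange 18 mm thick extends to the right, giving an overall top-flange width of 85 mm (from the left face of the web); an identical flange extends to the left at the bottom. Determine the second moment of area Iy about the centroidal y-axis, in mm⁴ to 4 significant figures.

Iy ≈ 5.541 × 10⁶ mm⁴

Decompose the section into non-overlapping parts with the origin at the bottom-left of its bounding rectangle.
Web: 16 × 200, A = 3 200 mm², x = 77 mm, Ī = 68266.7 mm⁴.
Top flange (beyond web): 69 × 18, A = 1 242 mm², x = 119.5 mm, Ī = 492 764 mm⁴.
Bottom flange (beyond web): 69 × 18, A = 1 242 mm², x = 34.5 mm, Ī = 492 764 mm⁴.
Centroid: x̄ = ΣA·x / ΣA = 77 mm.
Transfer each piece to the centroidal y-axis using Ī + A·d² with d = x − 77:
  web: d = 0 mm → contributes +68266.7 mm⁴
  top flange (beyond web): d = 42.5 mm → contributes +2 736 126 mm⁴
  bottom flange (beyond web): d = -42.5 mm → contributes +2 736 126 mm⁴
Total I = 5 540 519 mm⁴.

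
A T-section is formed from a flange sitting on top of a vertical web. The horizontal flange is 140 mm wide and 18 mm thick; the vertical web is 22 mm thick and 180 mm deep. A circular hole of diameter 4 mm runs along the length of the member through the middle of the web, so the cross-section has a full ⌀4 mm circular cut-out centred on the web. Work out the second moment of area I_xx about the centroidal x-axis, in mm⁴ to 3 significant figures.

I_xx ≈ 2.58 × 10⁷ mm⁴

Break the section into simple shapes (no overlaps), measuring from the bottom-left corner of the bounding box.
Flange: 140 × 18, A = 2 520 mm², y = 189 mm, Ī = 68 040 mm⁴.
Web: 22 × 180, A = 3 960 mm², y = 90 mm, Ī = 10 692 000 mm⁴.
Hole (subtracted): ⌀4, A = 12.566 mm², y = 90 mm, Ī = 12.566 mm⁴.
Centroid: ȳ = ΣA·y / ΣA = 128.57 mm.
Transfer each piece to the centroidal x-axis using Ī + A·d² with d = y − 128.57:
  flange: d = 60.425 mm → contributes +9 269 074 mm⁴
  web: d = -38.575 mm → contributes +16 584 542 mm⁴
  hole: d = -38.575 mm → contributes −18 712 mm⁴
Total I = 25 834 905 mm⁴.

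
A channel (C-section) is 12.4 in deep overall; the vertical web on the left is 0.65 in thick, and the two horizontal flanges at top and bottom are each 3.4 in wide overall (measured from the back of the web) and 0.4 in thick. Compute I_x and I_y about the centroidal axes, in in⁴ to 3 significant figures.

Split into non-overlapping primitives; take the origin at the lower-left of the bounding box.
Web: 0.65 × 12.4, A = 8.06 in², y = 6.2 in, Ī = 103.28 in⁴.
Top flange (beyond web): 2.75 × 0.4, A = 1.1 in², y = 12.2 in, Ī = 0.014667 in⁴.
Bottom flange (beyond web): 2.75 × 0.4, A = 1.1 in², y = 0.2 in, Ī = 0.014667 in⁴.
By symmetry the centroid is at mid-height, ȳ = 6.2 in.
Transfer each piece to the centroidal x-axis using Ī + A·d² with d = y − 6.2:
  web: d = 0 in → contributes +103.28 in⁴
  top flange (beyond web): d = 6 in → contributes +39.615 in⁴
  bottom flange (beyond web): d = -6 in → contributes +39.615 in⁴
Total I = 182.5 in⁴.
For the y-axis: x̄ = 0.68952 in.
Repeating about the centroidal y-axis gives I_y = 6.6649 in⁴.

I_x ≈ 183 in⁴, I_y ≈ 6.66 in⁴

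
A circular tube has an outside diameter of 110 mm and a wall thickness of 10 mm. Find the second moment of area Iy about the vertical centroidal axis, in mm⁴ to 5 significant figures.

Iy ≈ 3.9663 × 10⁶ mm⁴

Decompose the section into non-overlapping parts with the origin at the bottom-left of its bounding rectangle.
Outer circle: ⌀110, A = 9503.318 mm², x = 55 mm, Ī = 7 186 884 mm⁴.
Bore (subtracted): ⌀90, A = 6361.725 mm², x = 55 mm, Ī = 3 220 623 mm⁴.
By symmetry the centroid is at mid-width, x̄ = 55 mm.
All pieces are centred on the vertical centroidal axis, so I = ΣĪ (holes subtracted) = 3 966 261 mm⁴.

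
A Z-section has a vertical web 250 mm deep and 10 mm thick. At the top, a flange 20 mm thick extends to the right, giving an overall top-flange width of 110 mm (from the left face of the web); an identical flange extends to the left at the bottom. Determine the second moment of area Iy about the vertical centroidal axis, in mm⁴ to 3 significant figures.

Decompose the section into non-overlapping parts with the origin at the bottom-left of its bounding rectangle.
Web: 10 × 250, A = 2 500 mm², x = 105 mm, Ī = 20 833 mm⁴.
Top flange (beyond web): 100 × 20, A = 2 000 mm², x = 160 mm, Ī = 1 666 667 mm⁴.
Bottom flange (beyond web): 100 × 20, A = 2 000 mm², x = 50 mm, Ī = 1 666 667 mm⁴.
Centroid: x̄ = ΣA·x / ΣA = 105 mm.
Transfer each piece to the vertical centroidal axis using Ī + A·d² with d = x − 105:
  web: d = 0 mm → contributes +20 833 mm⁴
  top flange (beyond web): d = 55 mm → contributes +7 716 667 mm⁴
  bottom flange (beyond web): d = -55 mm → contributes +7 716 667 mm⁴
Total I = 15 454 167 mm⁴.

Iy ≈ 1.55 × 10⁷ mm⁴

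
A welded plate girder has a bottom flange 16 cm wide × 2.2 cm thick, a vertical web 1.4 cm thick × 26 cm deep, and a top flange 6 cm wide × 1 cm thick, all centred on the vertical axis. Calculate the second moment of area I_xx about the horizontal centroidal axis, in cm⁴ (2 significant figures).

Break the section into simple shapes (no overlaps), measuring from the bottom-left corner of the bounding box.
Bottom plate: 16 × 2.2, A = 35.2 cm², y = 1.1 cm, Ī = 14.2 cm⁴.
Web plate: 1.4 × 26, A = 36.4 cm², y = 15.2 cm, Ī = 2 051 cm⁴.
Top plate: 6 × 1, A = 6 cm², y = 28.7 cm, Ī = 0.5 cm⁴.
Centroid: ȳ = ΣA·y / ΣA = 9.848 cm.
Transfer each piece to the horizontal centroidal axis using Ī + A·d² with d = y − 9.848:
  bottom plate: d = -8.748 cm → contributes +2 708 cm⁴
  web plate: d = 5.352 cm → contributes +3 093 cm⁴
  top plate: d = 18.85 cm → contributes +2 133 cm⁴
Total I = 7 934 cm⁴.

I_xx ≈ 7900 cm⁴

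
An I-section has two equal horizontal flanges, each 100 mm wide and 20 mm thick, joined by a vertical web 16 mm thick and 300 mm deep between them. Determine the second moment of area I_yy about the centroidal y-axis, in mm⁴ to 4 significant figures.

Decompose the section into non-overlapping parts with the origin at the bottom-left of its bounding rectangle.
Bottom flange: 100 × 20, A = 2 000 mm², x = 50 mm, Ī = 1 666 667 mm⁴.
Web: 16 × 300, A = 4 800 mm², x = 50 mm, Ī = 102 400 mm⁴.
Top flange: 100 × 20, A = 2 000 mm², x = 50 mm, Ī = 1 666 667 mm⁴.
By symmetry the centroid is at mid-width, x̄ = 50 mm.
All pieces are centred on the centroidal y-axis, so I = ΣĪ = 3 435 733 mm⁴.

I_yy ≈ 3.436 × 10⁶ mm⁴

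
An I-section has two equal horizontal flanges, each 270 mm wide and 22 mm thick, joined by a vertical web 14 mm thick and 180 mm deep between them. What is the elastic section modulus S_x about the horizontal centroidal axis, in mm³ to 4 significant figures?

S_x ≈ 1.147 × 10⁶ mm³

Decompose the section into non-overlapping parts with the origin at the bottom-left of its bounding rectangle.
Bottom flange: 270 × 22, A = 5 940 mm², y = 11 mm, Ī = 239 580 mm⁴.
Web: 14 × 180, A = 2 520 mm², y = 112 mm, Ī = 6 804 000 mm⁴.
Top flange: 270 × 22, A = 5 940 mm², y = 213 mm, Ī = 239 580 mm⁴.
By symmetry the centroid is at mid-height, ȳ = 112 mm.
Transfer each piece to the horizontal centroidal axis using Ī + A·d² with d = y − 112:
  bottom flange: d = -101 mm → contributes +60 833 520 mm⁴
  web: d = 0 mm → contributes +6 804 000 mm⁴
  top flange: d = 101 mm → contributes +60 833 520 mm⁴
Total I = 128 471 040 mm⁴.
Extreme fibre distance c = 112 mm; S = I/c = 1 147 063 mm³.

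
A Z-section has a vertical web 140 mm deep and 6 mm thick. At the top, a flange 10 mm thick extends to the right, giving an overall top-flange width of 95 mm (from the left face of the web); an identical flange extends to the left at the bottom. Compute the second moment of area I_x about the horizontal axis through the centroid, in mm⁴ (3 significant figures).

I_x ≈ 8.91 × 10⁶ mm⁴

Split into non-overlapping primitives; take the origin at the lower-left of the bounding box.
Web: 6 × 140, A = 840 mm², y = 70 mm, Ī = 1 372 000 mm⁴.
Top flange (beyond web): 89 × 10, A = 890 mm², y = 135 mm, Ī = 7416.7 mm⁴.
Bottom flange (beyond web): 89 × 10, A = 890 mm², y = 5 mm, Ī = 7416.7 mm⁴.
Centroid: ȳ = ΣA·y / ΣA = 70 mm.
Transfer each piece to the horizontal axis through the centroid using Ī + A·d² with d = y − 70:
  web: d = 0 mm → contributes +1 372 000 mm⁴
  top flange (beyond web): d = 65 mm → contributes +3 767 667 mm⁴
  bottom flange (beyond web): d = -65 mm → contributes +3 767 667 mm⁴
Total I = 8 907 333 mm⁴.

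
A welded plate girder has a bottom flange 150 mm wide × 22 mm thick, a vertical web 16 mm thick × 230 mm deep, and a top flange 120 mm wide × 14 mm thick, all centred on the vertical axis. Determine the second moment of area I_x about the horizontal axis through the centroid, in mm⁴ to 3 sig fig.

I_x ≈ 8.86 × 10⁷ mm⁴

Break the section into simple shapes (no overlaps), measuring from the bottom-left corner of the bounding box.
Bottom plate: 150 × 22, A = 3 300 mm², y = 11 mm, Ī = 133 100 mm⁴.
Web plate: 16 × 230, A = 3 680 mm², y = 137 mm, Ī = 16 222 667 mm⁴.
Top plate: 120 × 14, A = 1 680 mm², y = 259 mm, Ī = 27 440 mm⁴.
Centroid: ȳ = ΣA·y / ΣA = 112.65 mm.
Transfer each piece to the horizontal axis through the centroid using Ī + A·d² with d = y − 112.65:
  bottom plate: d = -101.65 mm → contributes +34 233 486 mm⁴
  web plate: d = 24.346 mm → contributes +18 403 980 mm⁴
  top plate: d = 146.35 mm → contributes +36 008 462 mm⁴
Total I = 88 645 927 mm⁴.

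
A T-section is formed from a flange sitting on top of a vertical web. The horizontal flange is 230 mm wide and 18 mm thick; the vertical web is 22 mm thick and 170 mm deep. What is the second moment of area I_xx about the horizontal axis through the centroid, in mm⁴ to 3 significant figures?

Break the section into simple shapes (no overlaps), measuring from the bottom-left corner of the bounding box.
Flange: 230 × 18, A = 4 140 mm², y = 179 mm, Ī = 111 780 mm⁴.
Web: 22 × 170, A = 3 740 mm², y = 85 mm, Ī = 9 007 167 mm⁴.
Centroid: ȳ = ΣA·y / ΣA = 134.39 mm.
Transfer each piece to the horizontal axis through the centroid using Ī + A·d² with d = y − 134.39:
  flange: d = 44.614 mm → contributes +8 352 152 mm⁴
  web: d = -49.386 mm → contributes +18 128 862 mm⁴
Total I = 26 481 014 mm⁴.

I_xx ≈ 2.65 × 10⁷ mm⁴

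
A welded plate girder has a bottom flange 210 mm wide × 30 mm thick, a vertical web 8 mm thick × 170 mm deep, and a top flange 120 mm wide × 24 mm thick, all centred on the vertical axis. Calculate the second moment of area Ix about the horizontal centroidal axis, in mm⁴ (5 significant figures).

Decompose the section into non-overlapping parts with the origin at the bottom-left of its bounding rectangle.
Bottom plate: 210 × 30, A = 6 300 mm², y = 15 mm, Ī = 472 500 mm⁴.
Web plate: 8 × 170, A = 1 360 mm², y = 115 mm, Ī = 3 275 333 mm⁴.
Top plate: 120 × 24, A = 2 880 mm², y = 212 mm, Ī = 138 240 mm⁴.
Centroid: ȳ = ΣA·y / ΣA = 81.73245 mm.
Transfer each piece to the horizontal centroidal axis using Ī + A·d² with d = y − 81.73245:
  bottom plate: d = -66.73245 mm → contributes +28 527 783 mm⁴
  web plate: d = 33.26755 mm → contributes +4 780 486 mm⁴
  top plate: d = 130.2676 mm → contributes +49 010 789 mm⁴
Total I = 82 319 059 mm⁴.

Ix ≈ 8.2319 × 10⁷ mm⁴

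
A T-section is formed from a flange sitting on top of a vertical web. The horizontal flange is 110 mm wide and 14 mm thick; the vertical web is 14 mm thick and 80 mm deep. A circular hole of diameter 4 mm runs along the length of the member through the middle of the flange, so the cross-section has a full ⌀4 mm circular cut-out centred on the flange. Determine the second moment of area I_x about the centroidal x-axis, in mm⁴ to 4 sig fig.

Split into non-overlapping primitives; take the origin at the lower-left of the bounding box.
Flange: 110 × 14, A = 1 540 mm², y = 87 mm, Ī = 25153.3 mm⁴.
Web: 14 × 80, A = 1 120 mm², y = 40 mm, Ī = 597 333 mm⁴.
Hole (subtracted): ⌀4, A = 12.5664 mm², y = 87 mm, Ī = 12.5664 mm⁴.
Centroid: ȳ = ΣA·y / ΣA = 67.1166 mm.
Transfer each piece to the centroidal x-axis using Ī + A·d² with d = y − 67.1166:
  flange: d = 19.8834 mm → contributes +633 992 mm⁴
  web: d = -27.1166 mm → contributes +1 420 880 mm⁴
  hole: d = 19.8834 mm → contributes −4980.68 mm⁴
Total I = 2 049 892 mm⁴.

I_x ≈ 2.050 × 10⁶ mm⁴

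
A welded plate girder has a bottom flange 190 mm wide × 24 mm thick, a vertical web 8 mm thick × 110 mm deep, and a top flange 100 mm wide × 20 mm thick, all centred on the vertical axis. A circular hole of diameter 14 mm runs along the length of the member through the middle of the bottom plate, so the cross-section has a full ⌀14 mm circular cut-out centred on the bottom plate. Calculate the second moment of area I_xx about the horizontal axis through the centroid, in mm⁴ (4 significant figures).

Break the section into simple shapes (no overlaps), measuring from the bottom-left corner of the bounding box.
Bottom plate: 190 × 24, A = 4 560 mm², y = 12 mm, Ī = 218 880 mm⁴.
Web plate: 8 × 110, A = 880 mm², y = 79 mm, Ī = 887 333 mm⁴.
Top plate: 100 × 20, A = 2 000 mm², y = 144 mm, Ī = 66666.7 mm⁴.
Hole (subtracted): ⌀14, A = 153.938 mm², y = 12 mm, Ī = 1885.74 mm⁴.
Centroid: ȳ = ΣA·y / ΣA = 56.3257 mm.
Transfer each piece to the horizontal axis through the centroid using Ī + A·d² with d = y − 56.3257:
  bottom plate: d = -44.3257 mm → contributes +9 178 232 mm⁴
  web plate: d = 22.6743 mm → contributes +1 339 761 mm⁴
  top plate: d = 87.6743 mm → contributes +15 440 223 mm⁴
  hole: d = -44.3257 mm → contributes −304 339 mm⁴
Total I = 25 653 877 mm⁴.

I_xx ≈ 2.565 × 10⁷ mm⁴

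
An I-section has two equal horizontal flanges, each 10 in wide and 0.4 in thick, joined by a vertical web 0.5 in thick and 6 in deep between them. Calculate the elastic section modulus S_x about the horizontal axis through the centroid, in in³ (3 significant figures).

Split into non-overlapping primitives; take the origin at the lower-left of the bounding box.
Bottom flange: 10 × 0.4, A = 4 in², y = 0.2 in, Ī = 0.053333 in⁴.
Web: 0.5 × 6, A = 3 in², y = 3.4 in, Ī = 9 in⁴.
Top flange: 10 × 0.4, A = 4 in², y = 6.6 in, Ī = 0.053333 in⁴.
By symmetry the centroid is at mid-height, ȳ = 3.4 in.
Transfer each piece to the horizontal axis through the centroid using Ī + A·d² with d = y − 3.4:
  bottom flange: d = -3.2 in → contributes +41.013 in⁴
  web: d = 0 in → contributes +9 in⁴
  top flange: d = 3.2 in → contributes +41.013 in⁴
Total I = 91.027 in⁴.
Extreme fibre distance c = 3.4 in; S = I/c = 26.773 in³.

S_x ≈ 26.8 in³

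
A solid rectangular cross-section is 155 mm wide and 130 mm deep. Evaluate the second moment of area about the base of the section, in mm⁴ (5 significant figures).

I_base ≈ 1.1351 × 10⁸ mm⁴

The section: 155 × 130, A = 20 150 mm², y = 65 mm, Ī = 28 377 917 mm⁴.
Transfer it to the base of the section using Ī + A·d² with d = y − 0:
  the section: d = 65 mm → contributes +113 511 667 mm⁴
Total I = 113 511 667 mm⁴.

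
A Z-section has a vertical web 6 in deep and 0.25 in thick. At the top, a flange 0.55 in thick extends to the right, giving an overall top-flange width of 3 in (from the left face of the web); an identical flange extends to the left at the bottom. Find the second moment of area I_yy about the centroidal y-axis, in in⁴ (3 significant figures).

Break the section into simple shapes (no overlaps), measuring from the bottom-left corner of the bounding box.
Web: 0.25 × 6, A = 1.5 in², x = 2.875 in, Ī = 0.0078125 in⁴.
Top flange (beyond web): 2.75 × 0.55, A = 1.5125 in², x = 4.375 in, Ī = 0.95319 in⁴.
Bottom flange (beyond web): 2.75 × 0.55, A = 1.5125 in², x = 1.375 in, Ī = 0.95319 in⁴.
Centroid: x̄ = ΣA·x / ΣA = 2.875 in.
Transfer each piece to the centroidal y-axis using Ī + A·d² with d = x − 2.875:
  web: d = 0 in → contributes +0.0078125 in⁴
  top flange (beyond web): d = 1.5 in → contributes +4.3563 in⁴
  bottom flange (beyond web): d = -1.5 in → contributes +4.3563 in⁴
Total I = 8.7204 in⁴.

I_yy ≈ 8.72 in⁴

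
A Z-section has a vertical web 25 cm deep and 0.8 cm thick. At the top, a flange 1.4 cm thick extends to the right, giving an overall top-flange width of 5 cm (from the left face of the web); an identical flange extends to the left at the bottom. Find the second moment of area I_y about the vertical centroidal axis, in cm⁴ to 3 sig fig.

Treat the section as a set of non-overlapping primitives; coordinates are from the bounding-box lower-left.
Web: 0.8 × 25, A = 20 cm², x = 4.6 cm, Ī = 1.0667 cm⁴.
Top flange (beyond web): 4.2 × 1.4, A = 5.88 cm², x = 7.1 cm, Ī = 8.6436 cm⁴.
Bottom flange (beyond web): 4.2 × 1.4, A = 5.88 cm², x = 2.1 cm, Ī = 8.6436 cm⁴.
Centroid: x̄ = ΣA·x / ΣA = 4.6 cm.
Transfer each piece to the vertical centroidal axis using Ī + A·d² with d = x − 4.6:
  web: d = 0 cm → contributes +1.0667 cm⁴
  top flange (beyond web): d = 2.5 cm → contributes +45.394 cm⁴
  bottom flange (beyond web): d = -2.5 cm → contributes +45.394 cm⁴
Total I = 91.854 cm⁴.

I_y ≈ 91.9 cm⁴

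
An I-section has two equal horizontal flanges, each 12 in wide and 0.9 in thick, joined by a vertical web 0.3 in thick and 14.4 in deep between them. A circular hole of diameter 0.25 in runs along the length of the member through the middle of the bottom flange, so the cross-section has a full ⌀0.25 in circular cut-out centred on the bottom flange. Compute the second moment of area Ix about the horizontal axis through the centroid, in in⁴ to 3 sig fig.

Ix ≈ 1340 in⁴

Treat the section as a set of non-overlapping primitives; coordinates are from the bounding-box lower-left.
Bottom flange: 12 × 0.9, A = 10.8 in², y = 0.45 in, Ī = 0.729 in⁴.
Web: 0.3 × 14.4, A = 4.32 in², y = 8.1 in, Ī = 74.65 in⁴.
Top flange: 12 × 0.9, A = 10.8 in², y = 15.75 in, Ī = 0.729 in⁴.
Hole (subtracted): ⌀0.25, A = 0.049087 in², y = 0.45 in, Ī = 0.00019175 in⁴.
Centroid: ȳ = ΣA·y / ΣA = 8.1145 in.
Transfer each piece to the horizontal axis through the centroid using Ī + A·d² with d = y − 8.1145:
  bottom flange: d = -7.6645 in → contributes +635.17 in⁴
  web: d = -0.014515 in → contributes +74.651 in⁴
  top flange: d = 7.6355 in → contributes +630.38 in⁴
  hole: d = -7.6645 in → contributes −2.8838 in⁴
Total I = 1337.3 in⁴.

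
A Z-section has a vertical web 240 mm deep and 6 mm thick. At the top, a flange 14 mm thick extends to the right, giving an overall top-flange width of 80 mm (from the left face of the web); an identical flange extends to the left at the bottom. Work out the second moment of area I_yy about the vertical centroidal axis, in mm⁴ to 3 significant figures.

Treat the section as a set of non-overlapping primitives; coordinates are from the bounding-box lower-left.
Web: 6 × 240, A = 1 440 mm², x = 77 mm, Ī = 4 320 mm⁴.
Top flange (beyond web): 74 × 14, A = 1 036 mm², x = 117 mm, Ī = 472 761 mm⁴.
Bottom flange (beyond web): 74 × 14, A = 1 036 mm², x = 37 mm, Ī = 472 761 mm⁴.
Centroid: x̄ = ΣA·x / ΣA = 77 mm.
Transfer each piece to the vertical centroidal axis using Ī + A·d² with d = x − 77:
  web: d = 0 mm → contributes +4 320 mm⁴
  top flange (beyond web): d = 40 mm → contributes +2 130 361 mm⁴
  bottom flange (beyond web): d = -40 mm → contributes +2 130 361 mm⁴
Total I = 4 265 043 mm⁴.

I_yy ≈ 4.27 × 10⁶ mm⁴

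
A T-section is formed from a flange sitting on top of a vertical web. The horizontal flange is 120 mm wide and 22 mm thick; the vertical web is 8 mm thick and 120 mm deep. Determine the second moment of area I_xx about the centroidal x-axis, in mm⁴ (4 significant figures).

I_xx ≈ 4.807 × 10⁶ mm⁴

Treat the section as a set of non-overlapping primitives; coordinates are from the bounding-box lower-left.
Flange: 120 × 22, A = 2 640 mm², y = 131 mm, Ī = 106 480 mm⁴.
Web: 8 × 120, A = 960 mm², y = 60 mm, Ī = 1 152 000 mm⁴.
Centroid: ȳ = ΣA·y / ΣA = 112.067 mm.
Transfer each piece to the centroidal x-axis using Ī + A·d² with d = y − 112.067:
  flange: d = 18.9333 mm → contributes +1 052 844 mm⁴
  web: d = -52.0667 mm → contributes +3 754 500 mm⁴
Total I = 4 807 344 mm⁴.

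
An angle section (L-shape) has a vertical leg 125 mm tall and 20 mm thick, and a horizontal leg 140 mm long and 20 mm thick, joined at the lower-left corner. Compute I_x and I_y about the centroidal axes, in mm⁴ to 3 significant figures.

Split into non-overlapping primitives; take the origin at the lower-left of the bounding box.
Vertical leg: 20 × 125, A = 2 500 mm², y = 62.5 mm, Ī = 3 255 208 mm⁴.
Horizontal leg (remainder): 120 × 20, A = 2 400 mm², y = 10 mm, Ī = 80 000 mm⁴.
Centroid: ȳ = ΣA·y / ΣA = 36.786 mm.
Transfer each piece to the centroidal x-axis using Ī + A·d² with d = y − 36.786:
  vertical leg: d = 25.714 mm → contributes +4 908 270 mm⁴
  horizontal leg (remainder): d = -26.786 mm → contributes +1 801 939 mm⁴
Total I = 6 710 208 mm⁴.
For the y-axis: x̄ = 44.286 mm.
Repeating about the centroidal y-axis gives I_y = 8 963 333 mm⁴.

I_x ≈ 6.71 × 10⁶ mm⁴, I_y ≈ 8.96 × 10⁶ mm⁴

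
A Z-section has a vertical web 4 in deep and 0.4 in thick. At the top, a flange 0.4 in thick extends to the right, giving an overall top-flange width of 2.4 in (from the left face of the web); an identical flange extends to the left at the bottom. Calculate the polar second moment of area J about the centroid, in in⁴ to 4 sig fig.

Treat the section as a set of non-overlapping primitives; coordinates are from the bounding-box lower-left.
Web: 0.4 × 4, A = 1.6 in², y = 2 in, Ī = 2.13333 in⁴.
Top flange (beyond web): 2 × 0.4, A = 0.8 in², y = 3.8 in, Ī = 0.0106667 in⁴.
Bottom flange (beyond web): 2 × 0.4, A = 0.8 in², y = 0.2 in, Ī = 0.0106667 in⁴.
Centroid: ȳ = ΣA·y / ΣA = 2 in.
Transfer each piece to the centroidal x-axis using Ī + A·d² with d = y − 2:
  web: d = 0 in → contributes +2.13333 in⁴
  top flange (beyond web): d = 1.8 in → contributes +2.60267 in⁴
  bottom flange (beyond web): d = -1.8 in → contributes +2.60267 in⁴
Total I = 7.33867 in⁴.
For the y-axis: x̄ = 2.2 in.
Repeating about the centroidal y-axis gives I_y = 2.85867 in⁴.
Polar second moment: J = I_x + I_y = 10.1973 in⁴.

J ≈ 10.20 in⁴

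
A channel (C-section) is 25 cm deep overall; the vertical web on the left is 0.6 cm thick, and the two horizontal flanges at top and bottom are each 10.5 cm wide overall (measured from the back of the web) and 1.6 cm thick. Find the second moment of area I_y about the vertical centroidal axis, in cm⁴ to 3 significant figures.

I_y ≈ 540 cm⁴

Break the section into simple shapes (no overlaps), measuring from the bottom-left corner of the bounding box.
Web: 0.6 × 25, A = 15 cm², x = 0.3 cm, Ī = 0.45 cm⁴.
Top flange (beyond web): 9.9 × 1.6, A = 15.84 cm², x = 5.55 cm, Ī = 129.37 cm⁴.
Bottom flange (beyond web): 9.9 × 1.6, A = 15.84 cm², x = 5.55 cm, Ī = 129.37 cm⁴.
Centroid: x̄ = ΣA·x / ΣA = 3.863 cm.
Transfer each piece to the vertical centroidal axis using Ī + A·d² with d = x − 3.863:
  web: d = -3.563 cm → contributes +190.87 cm⁴
  top flange (beyond web): d = 1.687 cm → contributes +174.45 cm⁴
  bottom flange (beyond web): d = 1.687 cm → contributes +174.45 cm⁴
Total I = 539.78 cm⁴.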